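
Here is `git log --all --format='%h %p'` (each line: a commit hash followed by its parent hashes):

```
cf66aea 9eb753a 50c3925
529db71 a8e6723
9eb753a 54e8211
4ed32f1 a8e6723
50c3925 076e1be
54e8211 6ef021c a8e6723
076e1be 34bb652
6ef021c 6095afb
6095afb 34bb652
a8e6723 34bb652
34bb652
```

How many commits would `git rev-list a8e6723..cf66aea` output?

Reachable from cf66aea: {076e1be, 34bb652, 50c3925, 54e8211, 6095afb, 6ef021c, 9eb753a, a8e6723, cf66aea}.
Reachable from a8e6723: {34bb652, a8e6723}.
In cf66aea's history but not a8e6723's: {076e1be, 50c3925, 54e8211, 6095afb, 6ef021c, 9eb753a, cf66aea} — 7 commits.

7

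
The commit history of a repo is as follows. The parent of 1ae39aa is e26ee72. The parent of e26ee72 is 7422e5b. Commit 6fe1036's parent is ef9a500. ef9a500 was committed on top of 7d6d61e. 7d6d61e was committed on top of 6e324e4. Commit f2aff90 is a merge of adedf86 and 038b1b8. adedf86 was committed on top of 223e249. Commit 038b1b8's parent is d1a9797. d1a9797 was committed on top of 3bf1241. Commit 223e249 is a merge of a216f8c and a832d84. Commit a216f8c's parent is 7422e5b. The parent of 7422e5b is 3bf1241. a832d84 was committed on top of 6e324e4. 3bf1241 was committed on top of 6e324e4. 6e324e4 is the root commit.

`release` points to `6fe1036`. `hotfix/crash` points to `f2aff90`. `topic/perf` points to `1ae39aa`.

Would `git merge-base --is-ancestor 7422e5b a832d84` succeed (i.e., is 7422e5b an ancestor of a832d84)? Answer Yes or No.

Ancestors of a832d84: {6e324e4, a832d84}.
7422e5b is not in that set, so it is not an ancestor of a832d84.

No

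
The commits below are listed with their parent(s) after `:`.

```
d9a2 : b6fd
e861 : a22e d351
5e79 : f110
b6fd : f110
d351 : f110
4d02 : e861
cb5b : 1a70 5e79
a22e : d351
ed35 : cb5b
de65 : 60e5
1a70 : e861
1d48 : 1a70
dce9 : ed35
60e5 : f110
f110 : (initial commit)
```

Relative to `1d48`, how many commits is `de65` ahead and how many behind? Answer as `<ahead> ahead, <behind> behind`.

Reachable from de65: {60e5, de65, f110}.
Reachable from 1d48: {1a70, 1d48, a22e, d351, e861, f110}.
Only in de65's history (ahead): {60e5, de65} — 2.
Only in 1d48's history (behind): {1a70, 1d48, a22e, d351, e861} — 5.

2 ahead, 5 behind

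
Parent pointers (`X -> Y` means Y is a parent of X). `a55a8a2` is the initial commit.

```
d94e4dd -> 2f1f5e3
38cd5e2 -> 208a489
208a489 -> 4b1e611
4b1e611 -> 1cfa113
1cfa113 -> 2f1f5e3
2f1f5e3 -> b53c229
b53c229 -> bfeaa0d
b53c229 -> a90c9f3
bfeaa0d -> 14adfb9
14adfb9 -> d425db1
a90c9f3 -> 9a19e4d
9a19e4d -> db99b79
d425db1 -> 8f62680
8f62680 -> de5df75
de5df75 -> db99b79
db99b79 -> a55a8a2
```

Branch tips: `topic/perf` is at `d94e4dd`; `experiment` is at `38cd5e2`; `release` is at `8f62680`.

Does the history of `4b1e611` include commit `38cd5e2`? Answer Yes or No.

No

Ancestors of 4b1e611: {14adfb9, 1cfa113, 2f1f5e3, 4b1e611, 8f62680, 9a19e4d, a55a8a2, a90c9f3, b53c229, bfeaa0d, d425db1, db99b79, de5df75}.
38cd5e2 is not in that set, so it is not an ancestor of 4b1e611.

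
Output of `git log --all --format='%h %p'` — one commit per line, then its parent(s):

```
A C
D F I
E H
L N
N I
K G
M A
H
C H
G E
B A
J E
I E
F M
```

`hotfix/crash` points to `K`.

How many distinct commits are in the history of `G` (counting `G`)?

3

Walking parent pointers from G: reachable set = {E, G, H}.
That is 3 commits.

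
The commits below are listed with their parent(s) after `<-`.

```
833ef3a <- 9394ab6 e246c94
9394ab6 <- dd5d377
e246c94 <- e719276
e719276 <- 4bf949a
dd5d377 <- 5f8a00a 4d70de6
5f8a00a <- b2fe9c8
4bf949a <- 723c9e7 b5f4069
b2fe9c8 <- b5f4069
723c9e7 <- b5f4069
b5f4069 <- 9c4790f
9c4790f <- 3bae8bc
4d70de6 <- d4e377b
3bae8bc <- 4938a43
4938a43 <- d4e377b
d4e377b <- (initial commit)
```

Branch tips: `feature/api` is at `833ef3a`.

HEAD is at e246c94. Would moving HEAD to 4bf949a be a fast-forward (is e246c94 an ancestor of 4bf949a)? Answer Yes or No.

A fast-forward from e246c94 to 4bf949a is possible iff e246c94 is an ancestor of 4bf949a.
Ancestors of 4bf949a: {3bae8bc, 4938a43, 4bf949a, 723c9e7, 9c4790f, b5f4069, d4e377b}.
e246c94 is not among them, so fast-forward is not possible.

No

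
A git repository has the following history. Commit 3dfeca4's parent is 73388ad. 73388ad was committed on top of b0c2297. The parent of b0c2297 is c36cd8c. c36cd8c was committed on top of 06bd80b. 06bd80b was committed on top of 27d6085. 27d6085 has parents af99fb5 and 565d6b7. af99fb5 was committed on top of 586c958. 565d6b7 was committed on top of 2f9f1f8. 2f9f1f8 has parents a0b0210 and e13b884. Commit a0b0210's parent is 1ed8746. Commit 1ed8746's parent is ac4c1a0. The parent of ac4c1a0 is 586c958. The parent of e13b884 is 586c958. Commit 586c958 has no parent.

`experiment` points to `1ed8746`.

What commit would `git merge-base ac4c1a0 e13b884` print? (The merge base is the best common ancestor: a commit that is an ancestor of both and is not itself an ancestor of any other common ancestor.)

586c958

Ancestors of ac4c1a0: {586c958, ac4c1a0}.
Ancestors of e13b884: {586c958, e13b884}.
Common ancestors: {586c958}.
The only common ancestor is 586c958, so it is the merge base.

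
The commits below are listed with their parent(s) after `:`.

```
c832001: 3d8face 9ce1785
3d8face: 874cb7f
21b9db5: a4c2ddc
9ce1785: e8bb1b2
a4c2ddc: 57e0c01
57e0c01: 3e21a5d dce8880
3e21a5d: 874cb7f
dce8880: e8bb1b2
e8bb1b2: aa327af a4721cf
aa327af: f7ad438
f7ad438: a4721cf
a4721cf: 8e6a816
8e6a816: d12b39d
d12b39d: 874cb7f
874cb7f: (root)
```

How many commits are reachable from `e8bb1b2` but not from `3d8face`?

6

Reachable from e8bb1b2: {874cb7f, 8e6a816, a4721cf, aa327af, d12b39d, e8bb1b2, f7ad438}.
Reachable from 3d8face: {3d8face, 874cb7f}.
In e8bb1b2's history but not 3d8face's: {8e6a816, a4721cf, aa327af, d12b39d, e8bb1b2, f7ad438} — 6 commits.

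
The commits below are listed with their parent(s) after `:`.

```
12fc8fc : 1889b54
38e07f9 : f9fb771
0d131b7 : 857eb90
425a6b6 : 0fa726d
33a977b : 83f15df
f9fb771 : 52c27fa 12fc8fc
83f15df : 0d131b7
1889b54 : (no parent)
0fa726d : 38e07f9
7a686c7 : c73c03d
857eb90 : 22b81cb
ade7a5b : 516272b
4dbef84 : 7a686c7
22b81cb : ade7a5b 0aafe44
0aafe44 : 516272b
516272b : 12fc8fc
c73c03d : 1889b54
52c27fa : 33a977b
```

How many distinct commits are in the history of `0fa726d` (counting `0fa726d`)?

Walking parent pointers from 0fa726d: reachable set = {0aafe44, 0d131b7, 0fa726d, 12fc8fc, 1889b54, 22b81cb, 33a977b, 38e07f9, 516272b, 52c27fa, 83f15df, 857eb90, ade7a5b, f9fb771}.
That is 14 commits.

14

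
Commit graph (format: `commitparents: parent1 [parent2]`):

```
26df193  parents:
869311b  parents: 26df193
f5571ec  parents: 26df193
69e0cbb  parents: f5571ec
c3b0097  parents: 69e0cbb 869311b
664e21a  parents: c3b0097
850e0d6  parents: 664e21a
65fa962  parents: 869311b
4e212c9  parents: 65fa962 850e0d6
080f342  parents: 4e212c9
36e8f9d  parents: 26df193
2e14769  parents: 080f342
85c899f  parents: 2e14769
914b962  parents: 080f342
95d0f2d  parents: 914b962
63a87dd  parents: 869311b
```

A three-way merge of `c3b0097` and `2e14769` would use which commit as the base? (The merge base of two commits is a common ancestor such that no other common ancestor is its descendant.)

c3b0097

Ancestors of c3b0097: {26df193, 69e0cbb, 869311b, c3b0097, f5571ec}.
Ancestors of 2e14769: {080f342, 26df193, 2e14769, 4e212c9, 65fa962, 664e21a, 69e0cbb, 850e0d6, 869311b, c3b0097, f5571ec}.
Common ancestors: {26df193, 69e0cbb, 869311b, c3b0097, f5571ec}.
Among these, c3b0097 is not an ancestor of any other common ancestor — it is the merge base.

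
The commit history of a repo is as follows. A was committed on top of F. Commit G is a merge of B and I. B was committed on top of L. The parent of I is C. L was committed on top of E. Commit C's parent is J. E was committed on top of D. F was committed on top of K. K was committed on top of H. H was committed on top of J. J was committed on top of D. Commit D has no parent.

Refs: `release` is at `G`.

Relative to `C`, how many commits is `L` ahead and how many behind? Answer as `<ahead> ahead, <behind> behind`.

Reachable from L: {D, E, L}.
Reachable from C: {C, D, J}.
Only in L's history (ahead): {E, L} — 2.
Only in C's history (behind): {C, J} — 2.

2 ahead, 2 behind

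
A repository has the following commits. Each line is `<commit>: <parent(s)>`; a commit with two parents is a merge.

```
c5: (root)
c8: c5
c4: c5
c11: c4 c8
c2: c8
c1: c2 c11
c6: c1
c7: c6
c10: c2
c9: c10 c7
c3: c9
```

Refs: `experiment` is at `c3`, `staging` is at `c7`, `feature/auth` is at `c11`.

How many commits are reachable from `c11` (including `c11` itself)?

Walking parent pointers from c11: reachable set = {c11, c4, c5, c8}.
That is 4 commits.

4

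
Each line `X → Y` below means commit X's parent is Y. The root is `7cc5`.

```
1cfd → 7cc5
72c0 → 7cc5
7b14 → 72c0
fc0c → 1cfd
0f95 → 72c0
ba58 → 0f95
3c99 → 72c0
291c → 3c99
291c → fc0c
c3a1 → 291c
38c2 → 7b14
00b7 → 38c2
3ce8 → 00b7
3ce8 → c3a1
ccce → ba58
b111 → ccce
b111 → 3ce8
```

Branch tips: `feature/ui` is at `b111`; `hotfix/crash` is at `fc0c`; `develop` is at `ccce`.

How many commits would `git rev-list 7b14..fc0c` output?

Reachable from fc0c: {1cfd, 7cc5, fc0c}.
Reachable from 7b14: {72c0, 7b14, 7cc5}.
In fc0c's history but not 7b14's: {1cfd, fc0c} — 2 commits.

2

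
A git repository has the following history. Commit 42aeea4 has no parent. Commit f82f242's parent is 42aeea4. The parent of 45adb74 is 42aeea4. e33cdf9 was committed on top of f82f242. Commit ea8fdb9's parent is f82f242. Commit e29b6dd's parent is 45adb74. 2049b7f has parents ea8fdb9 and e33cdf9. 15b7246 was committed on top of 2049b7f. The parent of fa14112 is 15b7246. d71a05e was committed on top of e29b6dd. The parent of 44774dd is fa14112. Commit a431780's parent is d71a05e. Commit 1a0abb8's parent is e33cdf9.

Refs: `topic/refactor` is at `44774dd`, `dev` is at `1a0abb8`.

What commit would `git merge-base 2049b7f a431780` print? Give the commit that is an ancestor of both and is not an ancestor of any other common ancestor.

42aeea4

Ancestors of 2049b7f: {2049b7f, 42aeea4, e33cdf9, ea8fdb9, f82f242}.
Ancestors of a431780: {42aeea4, 45adb74, a431780, d71a05e, e29b6dd}.
Common ancestors: {42aeea4}.
The only common ancestor is 42aeea4, so it is the merge base.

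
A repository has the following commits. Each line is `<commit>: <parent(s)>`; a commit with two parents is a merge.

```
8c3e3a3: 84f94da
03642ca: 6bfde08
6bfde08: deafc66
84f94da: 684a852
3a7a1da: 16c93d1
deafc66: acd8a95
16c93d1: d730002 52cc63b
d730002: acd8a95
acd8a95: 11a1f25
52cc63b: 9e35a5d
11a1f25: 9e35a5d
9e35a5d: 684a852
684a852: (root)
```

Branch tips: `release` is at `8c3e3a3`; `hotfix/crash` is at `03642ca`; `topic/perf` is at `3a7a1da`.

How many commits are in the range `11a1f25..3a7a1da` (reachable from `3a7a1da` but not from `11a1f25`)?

5

Reachable from 3a7a1da: {11a1f25, 16c93d1, 3a7a1da, 52cc63b, 684a852, 9e35a5d, acd8a95, d730002}.
Reachable from 11a1f25: {11a1f25, 684a852, 9e35a5d}.
In 3a7a1da's history but not 11a1f25's: {16c93d1, 3a7a1da, 52cc63b, acd8a95, d730002} — 5 commits.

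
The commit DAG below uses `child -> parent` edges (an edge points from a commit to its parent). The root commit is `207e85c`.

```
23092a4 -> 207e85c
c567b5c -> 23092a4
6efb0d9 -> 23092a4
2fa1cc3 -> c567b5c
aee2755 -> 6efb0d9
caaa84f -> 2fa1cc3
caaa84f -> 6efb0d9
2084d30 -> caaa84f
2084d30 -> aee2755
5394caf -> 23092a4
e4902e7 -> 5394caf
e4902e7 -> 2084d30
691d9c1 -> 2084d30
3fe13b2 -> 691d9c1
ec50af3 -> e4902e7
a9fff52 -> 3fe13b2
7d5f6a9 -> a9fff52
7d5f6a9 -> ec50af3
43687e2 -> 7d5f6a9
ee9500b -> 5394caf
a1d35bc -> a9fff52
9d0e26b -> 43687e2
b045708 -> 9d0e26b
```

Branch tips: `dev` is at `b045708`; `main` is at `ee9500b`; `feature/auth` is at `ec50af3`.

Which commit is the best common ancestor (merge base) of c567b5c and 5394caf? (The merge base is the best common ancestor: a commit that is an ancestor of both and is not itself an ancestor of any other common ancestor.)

23092a4

Ancestors of c567b5c: {207e85c, 23092a4, c567b5c}.
Ancestors of 5394caf: {207e85c, 23092a4, 5394caf}.
Common ancestors: {207e85c, 23092a4}.
Among these, 23092a4 is not an ancestor of any other common ancestor — it is the merge base.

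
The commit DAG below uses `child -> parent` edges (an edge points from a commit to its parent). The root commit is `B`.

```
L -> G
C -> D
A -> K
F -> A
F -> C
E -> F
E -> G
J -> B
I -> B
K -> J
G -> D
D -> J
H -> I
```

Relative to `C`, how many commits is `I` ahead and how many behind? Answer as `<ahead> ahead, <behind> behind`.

1 ahead, 3 behind

Reachable from I: {B, I}.
Reachable from C: {B, C, D, J}.
Only in I's history (ahead): {I} — 1.
Only in C's history (behind): {C, D, J} — 3.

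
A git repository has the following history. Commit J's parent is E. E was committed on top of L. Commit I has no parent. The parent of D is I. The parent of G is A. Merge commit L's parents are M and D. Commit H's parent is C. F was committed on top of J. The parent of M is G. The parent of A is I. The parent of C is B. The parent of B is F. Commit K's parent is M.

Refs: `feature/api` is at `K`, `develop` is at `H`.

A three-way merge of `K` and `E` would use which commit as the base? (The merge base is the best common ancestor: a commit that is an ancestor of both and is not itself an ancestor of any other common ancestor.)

M

Ancestors of K: {A, G, I, K, M}.
Ancestors of E: {A, D, E, G, I, L, M}.
Common ancestors: {A, G, I, M}.
Among these, M is not an ancestor of any other common ancestor — it is the merge base.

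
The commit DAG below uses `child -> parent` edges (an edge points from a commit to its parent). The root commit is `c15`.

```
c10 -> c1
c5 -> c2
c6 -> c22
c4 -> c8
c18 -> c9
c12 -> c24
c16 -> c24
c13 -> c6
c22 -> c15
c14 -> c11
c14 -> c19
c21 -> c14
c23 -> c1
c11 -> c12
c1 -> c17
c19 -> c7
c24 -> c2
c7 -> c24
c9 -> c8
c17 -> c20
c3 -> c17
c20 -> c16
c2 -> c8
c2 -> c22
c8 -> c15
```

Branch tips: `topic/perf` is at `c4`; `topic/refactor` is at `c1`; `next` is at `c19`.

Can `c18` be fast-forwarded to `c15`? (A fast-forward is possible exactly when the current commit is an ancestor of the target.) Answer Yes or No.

A fast-forward from c18 to c15 is possible iff c18 is an ancestor of c15.
Ancestors of c15: {c15}.
c18 is not among them, so fast-forward is not possible.

No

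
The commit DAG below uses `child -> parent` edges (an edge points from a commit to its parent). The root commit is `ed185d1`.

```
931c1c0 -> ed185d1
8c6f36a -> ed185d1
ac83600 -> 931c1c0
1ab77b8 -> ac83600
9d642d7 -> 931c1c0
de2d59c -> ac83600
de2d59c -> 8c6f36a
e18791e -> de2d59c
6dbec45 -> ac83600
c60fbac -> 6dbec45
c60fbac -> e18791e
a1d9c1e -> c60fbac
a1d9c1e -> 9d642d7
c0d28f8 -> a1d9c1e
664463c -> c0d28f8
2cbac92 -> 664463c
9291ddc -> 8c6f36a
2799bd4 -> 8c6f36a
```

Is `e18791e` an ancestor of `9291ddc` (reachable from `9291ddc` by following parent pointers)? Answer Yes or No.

No

Ancestors of 9291ddc: {8c6f36a, 9291ddc, ed185d1}.
e18791e is not in that set, so it is not an ancestor of 9291ddc.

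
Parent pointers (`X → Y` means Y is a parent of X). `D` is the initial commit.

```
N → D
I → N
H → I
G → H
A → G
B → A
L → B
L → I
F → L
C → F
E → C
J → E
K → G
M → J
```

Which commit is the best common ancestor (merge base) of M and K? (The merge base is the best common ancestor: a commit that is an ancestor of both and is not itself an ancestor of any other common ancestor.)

Ancestors of M: {A, B, C, D, E, F, G, H, I, J, L, M, N}.
Ancestors of K: {D, G, H, I, K, N}.
Common ancestors: {D, G, H, I, N}.
Among these, G is not an ancestor of any other common ancestor — it is the merge base.

G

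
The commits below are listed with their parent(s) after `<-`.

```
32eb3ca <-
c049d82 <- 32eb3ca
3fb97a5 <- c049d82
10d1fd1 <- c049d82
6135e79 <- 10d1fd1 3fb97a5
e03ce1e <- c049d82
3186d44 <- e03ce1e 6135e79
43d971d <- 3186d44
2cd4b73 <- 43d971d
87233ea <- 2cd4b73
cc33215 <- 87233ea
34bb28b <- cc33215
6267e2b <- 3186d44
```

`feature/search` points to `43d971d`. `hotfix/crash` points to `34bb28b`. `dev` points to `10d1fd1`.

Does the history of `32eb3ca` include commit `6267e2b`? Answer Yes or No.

Ancestors of 32eb3ca: {32eb3ca}.
6267e2b is not in that set, so it is not an ancestor of 32eb3ca.

No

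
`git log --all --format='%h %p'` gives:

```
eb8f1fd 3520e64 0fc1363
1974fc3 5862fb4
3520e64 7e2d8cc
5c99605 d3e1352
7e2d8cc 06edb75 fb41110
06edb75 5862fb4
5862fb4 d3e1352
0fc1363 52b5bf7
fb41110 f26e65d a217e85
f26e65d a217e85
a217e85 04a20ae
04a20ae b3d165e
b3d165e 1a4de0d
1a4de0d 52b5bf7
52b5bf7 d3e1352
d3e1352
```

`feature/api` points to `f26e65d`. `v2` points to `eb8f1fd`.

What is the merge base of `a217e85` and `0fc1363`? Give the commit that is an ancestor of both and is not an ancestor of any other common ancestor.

52b5bf7

Ancestors of a217e85: {04a20ae, 1a4de0d, 52b5bf7, a217e85, b3d165e, d3e1352}.
Ancestors of 0fc1363: {0fc1363, 52b5bf7, d3e1352}.
Common ancestors: {52b5bf7, d3e1352}.
Among these, 52b5bf7 is not an ancestor of any other common ancestor — it is the merge base.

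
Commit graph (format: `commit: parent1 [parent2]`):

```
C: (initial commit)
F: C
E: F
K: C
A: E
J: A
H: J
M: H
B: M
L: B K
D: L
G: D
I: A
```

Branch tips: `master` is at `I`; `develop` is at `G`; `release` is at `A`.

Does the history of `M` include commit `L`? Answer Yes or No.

No

Ancestors of M: {A, C, E, F, H, J, M}.
L is not in that set, so it is not an ancestor of M.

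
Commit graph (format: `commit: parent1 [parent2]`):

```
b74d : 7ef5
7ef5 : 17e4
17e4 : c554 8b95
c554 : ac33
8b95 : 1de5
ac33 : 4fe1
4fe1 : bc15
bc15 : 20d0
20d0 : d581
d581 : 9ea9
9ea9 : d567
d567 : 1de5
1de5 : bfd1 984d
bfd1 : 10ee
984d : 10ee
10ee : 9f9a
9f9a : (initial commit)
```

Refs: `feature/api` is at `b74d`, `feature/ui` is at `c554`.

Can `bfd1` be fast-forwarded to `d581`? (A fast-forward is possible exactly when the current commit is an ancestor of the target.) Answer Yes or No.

Yes

A fast-forward from bfd1 to d581 is possible iff bfd1 is an ancestor of d581.
Ancestors of d581: {10ee, 1de5, 984d, 9ea9, 9f9a, bfd1, d567, d581}.
bfd1 is among them, so fast-forward is possible.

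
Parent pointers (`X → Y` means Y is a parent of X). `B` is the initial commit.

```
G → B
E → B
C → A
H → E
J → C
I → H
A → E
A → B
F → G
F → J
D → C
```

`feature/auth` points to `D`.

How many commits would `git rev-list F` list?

7

Walking parent pointers from F: reachable set = {A, B, C, E, F, G, J}.
That is 7 commits.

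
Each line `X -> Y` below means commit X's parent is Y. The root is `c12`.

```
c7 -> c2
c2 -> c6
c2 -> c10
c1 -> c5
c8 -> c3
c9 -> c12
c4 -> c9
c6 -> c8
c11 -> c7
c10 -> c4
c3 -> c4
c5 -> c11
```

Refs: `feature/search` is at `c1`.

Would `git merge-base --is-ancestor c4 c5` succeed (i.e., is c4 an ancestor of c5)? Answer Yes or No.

Ancestors of c5 (commits reachable by following parents): {c10, c11, c12, c2, c3, c4, c5, c6, c7, c8, c9}.
c4 is in that set, so it is an ancestor of c5.

Yes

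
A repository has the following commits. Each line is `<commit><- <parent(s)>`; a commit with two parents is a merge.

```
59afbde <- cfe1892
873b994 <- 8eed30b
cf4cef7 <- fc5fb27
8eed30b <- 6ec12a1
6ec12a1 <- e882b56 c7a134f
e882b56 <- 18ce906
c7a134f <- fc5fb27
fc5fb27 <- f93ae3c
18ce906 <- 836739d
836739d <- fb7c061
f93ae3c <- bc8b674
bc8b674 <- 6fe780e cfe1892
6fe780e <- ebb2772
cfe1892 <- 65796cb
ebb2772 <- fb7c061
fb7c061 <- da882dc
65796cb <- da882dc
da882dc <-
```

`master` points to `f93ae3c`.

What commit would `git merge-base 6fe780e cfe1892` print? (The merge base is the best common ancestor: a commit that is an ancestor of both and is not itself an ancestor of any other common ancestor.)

Ancestors of 6fe780e: {6fe780e, da882dc, ebb2772, fb7c061}.
Ancestors of cfe1892: {65796cb, cfe1892, da882dc}.
Common ancestors: {da882dc}.
The only common ancestor is da882dc, so it is the merge base.

da882dc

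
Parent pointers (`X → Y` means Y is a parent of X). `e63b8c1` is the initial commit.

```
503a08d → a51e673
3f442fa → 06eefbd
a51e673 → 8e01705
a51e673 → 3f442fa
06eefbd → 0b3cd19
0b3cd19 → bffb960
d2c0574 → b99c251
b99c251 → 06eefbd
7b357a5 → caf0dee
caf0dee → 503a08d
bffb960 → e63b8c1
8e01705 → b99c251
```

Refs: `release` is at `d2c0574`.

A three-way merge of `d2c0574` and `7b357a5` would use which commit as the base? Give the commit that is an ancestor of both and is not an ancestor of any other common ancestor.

b99c251

Ancestors of d2c0574: {06eefbd, 0b3cd19, b99c251, bffb960, d2c0574, e63b8c1}.
Ancestors of 7b357a5: {06eefbd, 0b3cd19, 3f442fa, 503a08d, 7b357a5, 8e01705, a51e673, b99c251, bffb960, caf0dee, e63b8c1}.
Common ancestors: {06eefbd, 0b3cd19, b99c251, bffb960, e63b8c1}.
Among these, b99c251 is not an ancestor of any other common ancestor — it is the merge base.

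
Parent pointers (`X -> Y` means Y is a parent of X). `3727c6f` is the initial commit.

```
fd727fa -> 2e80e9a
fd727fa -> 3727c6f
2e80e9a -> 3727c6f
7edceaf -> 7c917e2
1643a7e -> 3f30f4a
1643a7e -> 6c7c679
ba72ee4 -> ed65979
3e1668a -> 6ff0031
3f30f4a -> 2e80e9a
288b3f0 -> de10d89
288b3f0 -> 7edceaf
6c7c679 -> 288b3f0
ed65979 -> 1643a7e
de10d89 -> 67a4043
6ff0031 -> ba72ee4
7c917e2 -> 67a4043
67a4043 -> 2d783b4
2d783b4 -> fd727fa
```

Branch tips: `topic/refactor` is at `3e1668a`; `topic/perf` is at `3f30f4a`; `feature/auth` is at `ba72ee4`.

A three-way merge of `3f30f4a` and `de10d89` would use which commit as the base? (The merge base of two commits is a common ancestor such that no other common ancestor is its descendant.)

Ancestors of 3f30f4a: {2e80e9a, 3727c6f, 3f30f4a}.
Ancestors of de10d89: {2d783b4, 2e80e9a, 3727c6f, 67a4043, de10d89, fd727fa}.
Common ancestors: {2e80e9a, 3727c6f}.
Among these, 2e80e9a is not an ancestor of any other common ancestor — it is the merge base.

2e80e9a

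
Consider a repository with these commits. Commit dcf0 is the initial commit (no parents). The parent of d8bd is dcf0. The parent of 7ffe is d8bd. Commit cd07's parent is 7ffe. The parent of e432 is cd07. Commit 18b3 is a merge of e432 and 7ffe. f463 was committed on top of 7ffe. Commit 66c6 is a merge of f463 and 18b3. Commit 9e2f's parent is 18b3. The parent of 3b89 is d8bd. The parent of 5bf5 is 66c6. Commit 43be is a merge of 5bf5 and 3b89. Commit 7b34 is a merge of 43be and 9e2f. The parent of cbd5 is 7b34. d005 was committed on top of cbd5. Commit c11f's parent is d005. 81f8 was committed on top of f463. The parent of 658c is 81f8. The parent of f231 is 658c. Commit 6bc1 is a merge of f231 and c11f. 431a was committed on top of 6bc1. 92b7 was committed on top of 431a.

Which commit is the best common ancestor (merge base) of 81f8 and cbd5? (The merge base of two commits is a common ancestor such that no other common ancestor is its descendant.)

f463

Ancestors of 81f8: {7ffe, 81f8, d8bd, dcf0, f463}.
Ancestors of cbd5: {18b3, 3b89, 43be, 5bf5, 66c6, 7b34, 7ffe, 9e2f, cbd5, cd07, d8bd, dcf0, e432, f463}.
Common ancestors: {7ffe, d8bd, dcf0, f463}.
Among these, f463 is not an ancestor of any other common ancestor — it is the merge base.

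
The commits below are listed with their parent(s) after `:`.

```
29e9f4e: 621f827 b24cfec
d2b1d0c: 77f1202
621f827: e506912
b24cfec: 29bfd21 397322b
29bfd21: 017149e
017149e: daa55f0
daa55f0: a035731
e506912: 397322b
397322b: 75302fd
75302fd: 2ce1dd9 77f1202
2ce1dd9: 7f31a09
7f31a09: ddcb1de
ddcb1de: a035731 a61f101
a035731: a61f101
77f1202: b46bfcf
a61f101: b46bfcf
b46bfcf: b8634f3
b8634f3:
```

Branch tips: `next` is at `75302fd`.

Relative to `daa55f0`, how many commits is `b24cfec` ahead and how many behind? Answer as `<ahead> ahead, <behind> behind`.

9 ahead, 0 behind

Reachable from b24cfec: {017149e, 29bfd21, 2ce1dd9, 397322b, 75302fd, 77f1202, 7f31a09, a035731, a61f101, b24cfec, b46bfcf, b8634f3, daa55f0, ddcb1de}.
Reachable from daa55f0: {a035731, a61f101, b46bfcf, b8634f3, daa55f0}.
Only in b24cfec's history (ahead): {017149e, 29bfd21, 2ce1dd9, 397322b, 75302fd, 77f1202, 7f31a09, b24cfec, ddcb1de} — 9.
Only in daa55f0's history (behind): {} — 0.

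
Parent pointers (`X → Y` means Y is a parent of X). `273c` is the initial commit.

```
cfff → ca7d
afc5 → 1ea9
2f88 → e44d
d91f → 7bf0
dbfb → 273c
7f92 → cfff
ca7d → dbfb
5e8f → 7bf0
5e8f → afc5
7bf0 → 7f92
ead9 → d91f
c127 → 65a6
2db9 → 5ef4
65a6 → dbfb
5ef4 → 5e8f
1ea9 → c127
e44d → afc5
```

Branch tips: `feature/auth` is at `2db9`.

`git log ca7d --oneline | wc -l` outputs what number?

Walking parent pointers from ca7d: reachable set = {273c, ca7d, dbfb}.
That is 3 commits.

3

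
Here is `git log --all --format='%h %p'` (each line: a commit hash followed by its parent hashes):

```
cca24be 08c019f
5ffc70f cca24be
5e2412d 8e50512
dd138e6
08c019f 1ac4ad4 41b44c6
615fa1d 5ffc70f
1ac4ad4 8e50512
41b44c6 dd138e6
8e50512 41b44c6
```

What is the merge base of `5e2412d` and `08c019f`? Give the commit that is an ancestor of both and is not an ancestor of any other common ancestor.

8e50512

Ancestors of 5e2412d: {41b44c6, 5e2412d, 8e50512, dd138e6}.
Ancestors of 08c019f: {08c019f, 1ac4ad4, 41b44c6, 8e50512, dd138e6}.
Common ancestors: {41b44c6, 8e50512, dd138e6}.
Among these, 8e50512 is not an ancestor of any other common ancestor — it is the merge base.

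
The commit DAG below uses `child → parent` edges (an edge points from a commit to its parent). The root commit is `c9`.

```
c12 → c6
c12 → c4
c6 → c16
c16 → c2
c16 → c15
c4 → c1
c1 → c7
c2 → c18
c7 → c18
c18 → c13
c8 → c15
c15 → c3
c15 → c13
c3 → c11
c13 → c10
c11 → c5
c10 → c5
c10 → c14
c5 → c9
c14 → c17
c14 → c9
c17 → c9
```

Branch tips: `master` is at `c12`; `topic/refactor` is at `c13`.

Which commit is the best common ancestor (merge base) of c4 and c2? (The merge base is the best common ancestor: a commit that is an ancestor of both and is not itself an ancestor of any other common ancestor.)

c18

Ancestors of c4: {c1, c10, c13, c14, c17, c18, c4, c5, c7, c9}.
Ancestors of c2: {c10, c13, c14, c17, c18, c2, c5, c9}.
Common ancestors: {c10, c13, c14, c17, c18, c5, c9}.
Among these, c18 is not an ancestor of any other common ancestor — it is the merge base.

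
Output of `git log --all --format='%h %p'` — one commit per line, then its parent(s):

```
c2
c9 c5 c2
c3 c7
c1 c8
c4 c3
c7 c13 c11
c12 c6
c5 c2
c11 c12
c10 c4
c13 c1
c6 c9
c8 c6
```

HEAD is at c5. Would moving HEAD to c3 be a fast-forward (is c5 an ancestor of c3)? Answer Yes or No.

Yes

A fast-forward from c5 to c3 is possible iff c5 is an ancestor of c3.
Ancestors of c3: {c1, c11, c12, c13, c2, c3, c5, c6, c7, c8, c9}.
c5 is among them, so fast-forward is possible.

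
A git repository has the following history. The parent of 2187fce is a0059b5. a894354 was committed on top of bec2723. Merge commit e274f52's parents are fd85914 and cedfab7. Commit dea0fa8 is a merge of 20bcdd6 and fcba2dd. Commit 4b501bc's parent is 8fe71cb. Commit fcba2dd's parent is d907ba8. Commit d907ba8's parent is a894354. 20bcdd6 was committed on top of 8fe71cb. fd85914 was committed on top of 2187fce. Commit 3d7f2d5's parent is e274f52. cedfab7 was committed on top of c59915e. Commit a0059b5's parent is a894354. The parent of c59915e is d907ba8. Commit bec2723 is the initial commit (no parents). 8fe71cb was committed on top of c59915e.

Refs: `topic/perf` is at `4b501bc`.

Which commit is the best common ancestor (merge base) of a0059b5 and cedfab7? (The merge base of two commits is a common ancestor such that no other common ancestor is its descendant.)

Ancestors of a0059b5: {a0059b5, a894354, bec2723}.
Ancestors of cedfab7: {a894354, bec2723, c59915e, cedfab7, d907ba8}.
Common ancestors: {a894354, bec2723}.
Among these, a894354 is not an ancestor of any other common ancestor — it is the merge base.

a894354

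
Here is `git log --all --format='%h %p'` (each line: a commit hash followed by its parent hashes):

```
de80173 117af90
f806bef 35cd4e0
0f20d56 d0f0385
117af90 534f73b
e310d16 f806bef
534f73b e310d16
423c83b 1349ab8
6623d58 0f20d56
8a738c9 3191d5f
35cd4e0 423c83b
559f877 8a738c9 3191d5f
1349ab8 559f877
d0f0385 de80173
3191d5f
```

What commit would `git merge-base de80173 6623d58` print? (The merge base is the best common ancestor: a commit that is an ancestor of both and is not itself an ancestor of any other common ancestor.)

Ancestors of de80173: {117af90, 1349ab8, 3191d5f, 35cd4e0, 423c83b, 534f73b, 559f877, 8a738c9, de80173, e310d16, f806bef}.
Ancestors of 6623d58: {0f20d56, 117af90, 1349ab8, 3191d5f, 35cd4e0, 423c83b, 534f73b, 559f877, 6623d58, 8a738c9, d0f0385, de80173, e310d16, f806bef}.
Common ancestors: {117af90, 1349ab8, 3191d5f, 35cd4e0, 423c83b, 534f73b, 559f877, 8a738c9, de80173, e310d16, f806bef}.
Among these, de80173 is not an ancestor of any other common ancestor — it is the merge base.

de80173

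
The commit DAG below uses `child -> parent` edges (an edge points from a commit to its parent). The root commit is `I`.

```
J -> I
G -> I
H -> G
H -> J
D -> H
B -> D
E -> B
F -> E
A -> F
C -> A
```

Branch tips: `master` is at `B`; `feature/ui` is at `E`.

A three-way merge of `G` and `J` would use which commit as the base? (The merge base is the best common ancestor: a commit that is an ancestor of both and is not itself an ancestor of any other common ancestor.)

Ancestors of G: {G, I}.
Ancestors of J: {I, J}.
Common ancestors: {I}.
The only common ancestor is I, so it is the merge base.

I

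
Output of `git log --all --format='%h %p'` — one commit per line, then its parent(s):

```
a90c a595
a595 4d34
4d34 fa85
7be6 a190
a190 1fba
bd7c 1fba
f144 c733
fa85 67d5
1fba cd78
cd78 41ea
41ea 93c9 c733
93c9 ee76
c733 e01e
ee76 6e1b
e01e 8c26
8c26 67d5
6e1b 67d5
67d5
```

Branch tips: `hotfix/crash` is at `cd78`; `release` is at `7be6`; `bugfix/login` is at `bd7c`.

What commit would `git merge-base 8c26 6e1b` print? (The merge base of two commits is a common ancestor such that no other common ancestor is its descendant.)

67d5

Ancestors of 8c26: {67d5, 8c26}.
Ancestors of 6e1b: {67d5, 6e1b}.
Common ancestors: {67d5}.
The only common ancestor is 67d5, so it is the merge base.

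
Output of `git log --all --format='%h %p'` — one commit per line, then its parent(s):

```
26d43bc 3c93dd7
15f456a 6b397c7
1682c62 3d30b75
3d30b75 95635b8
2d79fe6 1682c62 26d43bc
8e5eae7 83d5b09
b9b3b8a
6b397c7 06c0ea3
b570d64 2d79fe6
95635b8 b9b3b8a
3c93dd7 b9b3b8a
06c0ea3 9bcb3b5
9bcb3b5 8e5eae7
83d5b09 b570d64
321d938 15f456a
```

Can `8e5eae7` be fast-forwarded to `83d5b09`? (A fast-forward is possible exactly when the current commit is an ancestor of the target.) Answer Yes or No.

A fast-forward from 8e5eae7 to 83d5b09 is possible iff 8e5eae7 is an ancestor of 83d5b09.
Ancestors of 83d5b09: {1682c62, 26d43bc, 2d79fe6, 3c93dd7, 3d30b75, 83d5b09, 95635b8, b570d64, b9b3b8a}.
8e5eae7 is not among them, so fast-forward is not possible.

No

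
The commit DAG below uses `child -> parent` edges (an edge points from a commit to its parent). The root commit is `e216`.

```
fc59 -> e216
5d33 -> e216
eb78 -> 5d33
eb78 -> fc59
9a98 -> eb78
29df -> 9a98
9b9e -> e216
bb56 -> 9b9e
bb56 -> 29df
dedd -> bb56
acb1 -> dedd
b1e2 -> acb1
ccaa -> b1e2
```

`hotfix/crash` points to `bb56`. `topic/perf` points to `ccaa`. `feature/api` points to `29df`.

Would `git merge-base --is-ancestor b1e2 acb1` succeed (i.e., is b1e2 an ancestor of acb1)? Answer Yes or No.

Ancestors of acb1: {29df, 5d33, 9a98, 9b9e, acb1, bb56, dedd, e216, eb78, fc59}.
b1e2 is not in that set, so it is not an ancestor of acb1.

No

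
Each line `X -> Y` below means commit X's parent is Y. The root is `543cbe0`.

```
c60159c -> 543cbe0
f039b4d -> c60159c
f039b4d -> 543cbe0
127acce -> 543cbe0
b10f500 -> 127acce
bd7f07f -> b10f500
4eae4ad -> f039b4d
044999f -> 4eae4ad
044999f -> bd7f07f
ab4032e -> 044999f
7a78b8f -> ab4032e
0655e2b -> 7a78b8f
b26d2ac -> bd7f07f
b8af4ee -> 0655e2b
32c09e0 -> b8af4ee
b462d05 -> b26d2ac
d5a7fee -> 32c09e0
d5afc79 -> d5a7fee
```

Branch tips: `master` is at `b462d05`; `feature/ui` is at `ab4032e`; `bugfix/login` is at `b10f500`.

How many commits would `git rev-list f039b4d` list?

Walking parent pointers from f039b4d: reachable set = {543cbe0, c60159c, f039b4d}.
That is 3 commits.

3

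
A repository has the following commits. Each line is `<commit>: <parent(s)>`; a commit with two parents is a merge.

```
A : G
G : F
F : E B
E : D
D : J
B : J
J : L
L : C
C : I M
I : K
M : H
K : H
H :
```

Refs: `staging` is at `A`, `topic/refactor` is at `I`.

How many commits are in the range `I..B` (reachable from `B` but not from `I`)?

5

Reachable from B: {B, C, H, I, J, K, L, M}.
Reachable from I: {H, I, K}.
In B's history but not I's: {B, C, J, L, M} — 5 commits.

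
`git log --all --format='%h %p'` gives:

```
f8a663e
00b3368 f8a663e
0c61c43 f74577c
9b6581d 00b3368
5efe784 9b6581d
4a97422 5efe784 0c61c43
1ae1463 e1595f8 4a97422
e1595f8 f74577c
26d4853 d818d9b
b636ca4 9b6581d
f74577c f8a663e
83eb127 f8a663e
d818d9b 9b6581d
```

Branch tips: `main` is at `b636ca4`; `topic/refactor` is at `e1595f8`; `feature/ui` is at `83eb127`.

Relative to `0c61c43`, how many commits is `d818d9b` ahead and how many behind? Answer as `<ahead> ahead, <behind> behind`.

3 ahead, 2 behind

Reachable from d818d9b: {00b3368, 9b6581d, d818d9b, f8a663e}.
Reachable from 0c61c43: {0c61c43, f74577c, f8a663e}.
Only in d818d9b's history (ahead): {00b3368, 9b6581d, d818d9b} — 3.
Only in 0c61c43's history (behind): {0c61c43, f74577c} — 2.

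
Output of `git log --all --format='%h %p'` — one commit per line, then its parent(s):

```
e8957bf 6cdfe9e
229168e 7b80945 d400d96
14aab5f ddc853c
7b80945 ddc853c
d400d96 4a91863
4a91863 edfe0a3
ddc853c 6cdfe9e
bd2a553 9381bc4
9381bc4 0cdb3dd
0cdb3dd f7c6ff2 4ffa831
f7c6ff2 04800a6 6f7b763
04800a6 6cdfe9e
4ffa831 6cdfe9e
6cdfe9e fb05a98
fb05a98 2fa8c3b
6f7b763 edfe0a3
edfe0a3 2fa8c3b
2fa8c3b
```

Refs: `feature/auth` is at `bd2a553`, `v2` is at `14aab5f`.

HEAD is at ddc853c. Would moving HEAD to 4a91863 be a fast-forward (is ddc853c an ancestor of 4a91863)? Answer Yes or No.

A fast-forward from ddc853c to 4a91863 is possible iff ddc853c is an ancestor of 4a91863.
Ancestors of 4a91863: {2fa8c3b, 4a91863, edfe0a3}.
ddc853c is not among them, so fast-forward is not possible.

No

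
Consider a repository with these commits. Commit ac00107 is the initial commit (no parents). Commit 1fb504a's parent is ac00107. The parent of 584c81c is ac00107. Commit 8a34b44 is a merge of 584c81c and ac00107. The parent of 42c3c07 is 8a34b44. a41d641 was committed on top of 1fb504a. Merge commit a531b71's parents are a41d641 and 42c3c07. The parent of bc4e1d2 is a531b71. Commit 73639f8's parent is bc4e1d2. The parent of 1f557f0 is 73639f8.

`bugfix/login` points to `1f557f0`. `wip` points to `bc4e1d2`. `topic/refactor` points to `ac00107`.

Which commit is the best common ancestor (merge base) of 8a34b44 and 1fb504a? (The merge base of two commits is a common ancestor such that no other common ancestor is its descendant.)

Ancestors of 8a34b44: {584c81c, 8a34b44, ac00107}.
Ancestors of 1fb504a: {1fb504a, ac00107}.
Common ancestors: {ac00107}.
The only common ancestor is ac00107, so it is the merge base.

ac00107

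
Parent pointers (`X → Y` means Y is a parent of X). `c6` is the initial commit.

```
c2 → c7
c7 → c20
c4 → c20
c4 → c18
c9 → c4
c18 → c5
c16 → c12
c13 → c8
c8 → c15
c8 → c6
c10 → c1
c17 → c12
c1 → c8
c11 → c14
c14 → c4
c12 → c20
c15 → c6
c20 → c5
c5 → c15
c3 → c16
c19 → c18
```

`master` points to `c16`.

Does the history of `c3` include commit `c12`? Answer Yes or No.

Ancestors of c3 (commits reachable by following parents): {c12, c15, c16, c20, c3, c5, c6}.
c12 is in that set, so it is an ancestor of c3.

Yes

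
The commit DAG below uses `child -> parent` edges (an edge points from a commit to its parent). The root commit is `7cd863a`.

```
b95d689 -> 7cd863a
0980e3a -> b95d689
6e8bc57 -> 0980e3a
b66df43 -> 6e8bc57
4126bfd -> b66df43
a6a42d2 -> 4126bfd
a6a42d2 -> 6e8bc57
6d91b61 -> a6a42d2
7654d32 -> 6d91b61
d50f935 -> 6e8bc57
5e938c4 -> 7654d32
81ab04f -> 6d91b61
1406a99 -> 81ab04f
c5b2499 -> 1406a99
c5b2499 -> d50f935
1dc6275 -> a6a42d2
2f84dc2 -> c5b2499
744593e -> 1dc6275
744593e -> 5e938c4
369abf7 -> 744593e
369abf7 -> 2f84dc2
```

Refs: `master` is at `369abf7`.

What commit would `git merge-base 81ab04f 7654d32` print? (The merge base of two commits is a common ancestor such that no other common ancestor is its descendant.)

6d91b61

Ancestors of 81ab04f: {0980e3a, 4126bfd, 6d91b61, 6e8bc57, 7cd863a, 81ab04f, a6a42d2, b66df43, b95d689}.
Ancestors of 7654d32: {0980e3a, 4126bfd, 6d91b61, 6e8bc57, 7654d32, 7cd863a, a6a42d2, b66df43, b95d689}.
Common ancestors: {0980e3a, 4126bfd, 6d91b61, 6e8bc57, 7cd863a, a6a42d2, b66df43, b95d689}.
Among these, 6d91b61 is not an ancestor of any other common ancestor — it is the merge base.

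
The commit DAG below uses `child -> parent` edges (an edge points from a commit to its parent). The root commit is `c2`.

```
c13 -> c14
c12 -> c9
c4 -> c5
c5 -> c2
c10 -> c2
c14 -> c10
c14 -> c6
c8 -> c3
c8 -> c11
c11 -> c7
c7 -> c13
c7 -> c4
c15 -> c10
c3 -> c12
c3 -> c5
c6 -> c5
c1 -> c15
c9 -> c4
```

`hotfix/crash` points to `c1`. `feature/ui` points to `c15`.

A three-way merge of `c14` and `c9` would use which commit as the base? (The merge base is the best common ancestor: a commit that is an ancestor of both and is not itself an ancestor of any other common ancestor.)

Ancestors of c14: {c10, c14, c2, c5, c6}.
Ancestors of c9: {c2, c4, c5, c9}.
Common ancestors: {c2, c5}.
Among these, c5 is not an ancestor of any other common ancestor — it is the merge base.

c5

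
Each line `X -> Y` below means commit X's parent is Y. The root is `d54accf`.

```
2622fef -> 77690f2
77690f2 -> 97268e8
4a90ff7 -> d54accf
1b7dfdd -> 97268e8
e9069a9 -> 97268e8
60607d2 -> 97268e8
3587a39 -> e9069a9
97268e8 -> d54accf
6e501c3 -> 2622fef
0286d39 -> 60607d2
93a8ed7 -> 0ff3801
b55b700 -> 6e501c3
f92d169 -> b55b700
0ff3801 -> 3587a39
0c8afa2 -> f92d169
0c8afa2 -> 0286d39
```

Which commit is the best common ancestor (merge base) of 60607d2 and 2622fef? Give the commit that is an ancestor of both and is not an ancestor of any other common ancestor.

Ancestors of 60607d2: {60607d2, 97268e8, d54accf}.
Ancestors of 2622fef: {2622fef, 77690f2, 97268e8, d54accf}.
Common ancestors: {97268e8, d54accf}.
Among these, 97268e8 is not an ancestor of any other common ancestor — it is the merge base.

97268e8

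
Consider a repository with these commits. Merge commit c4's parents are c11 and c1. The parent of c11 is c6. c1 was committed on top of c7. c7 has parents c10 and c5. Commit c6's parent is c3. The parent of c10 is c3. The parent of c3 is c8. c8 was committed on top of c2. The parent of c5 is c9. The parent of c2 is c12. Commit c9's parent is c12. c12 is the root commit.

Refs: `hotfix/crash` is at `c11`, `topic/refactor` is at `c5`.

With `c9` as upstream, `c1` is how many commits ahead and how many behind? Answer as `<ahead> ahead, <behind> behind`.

Reachable from c1: {c1, c10, c12, c2, c3, c5, c7, c8, c9}.
Reachable from c9: {c12, c9}.
Only in c1's history (ahead): {c1, c10, c2, c3, c5, c7, c8} — 7.
Only in c9's history (behind): {} — 0.

7 ahead, 0 behind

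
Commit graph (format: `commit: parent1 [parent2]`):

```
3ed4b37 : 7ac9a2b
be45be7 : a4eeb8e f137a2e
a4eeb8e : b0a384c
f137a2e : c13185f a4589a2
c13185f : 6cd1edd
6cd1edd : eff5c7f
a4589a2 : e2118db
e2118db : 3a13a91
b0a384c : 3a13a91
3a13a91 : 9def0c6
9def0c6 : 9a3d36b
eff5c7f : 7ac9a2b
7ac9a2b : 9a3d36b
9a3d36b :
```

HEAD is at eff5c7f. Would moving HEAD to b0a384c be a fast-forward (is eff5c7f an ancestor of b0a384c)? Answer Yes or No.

A fast-forward from eff5c7f to b0a384c is possible iff eff5c7f is an ancestor of b0a384c.
Ancestors of b0a384c: {3a13a91, 9a3d36b, 9def0c6, b0a384c}.
eff5c7f is not among them, so fast-forward is not possible.

No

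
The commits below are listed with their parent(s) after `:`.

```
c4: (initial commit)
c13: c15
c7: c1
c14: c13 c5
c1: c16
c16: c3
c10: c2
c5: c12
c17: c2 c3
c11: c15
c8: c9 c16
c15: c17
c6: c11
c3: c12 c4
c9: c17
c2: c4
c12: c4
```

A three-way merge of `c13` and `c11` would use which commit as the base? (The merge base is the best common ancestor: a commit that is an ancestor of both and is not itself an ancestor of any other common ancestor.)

c15

Ancestors of c13: {c12, c13, c15, c17, c2, c3, c4}.
Ancestors of c11: {c11, c12, c15, c17, c2, c3, c4}.
Common ancestors: {c12, c15, c17, c2, c3, c4}.
Among these, c15 is not an ancestor of any other common ancestor — it is the merge base.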